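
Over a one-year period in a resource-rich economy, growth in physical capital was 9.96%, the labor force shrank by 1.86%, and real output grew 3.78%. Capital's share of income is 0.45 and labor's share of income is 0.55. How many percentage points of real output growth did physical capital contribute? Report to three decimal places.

Contribution = share × growth = 0.45 × 9.96 = 4.482 pp.

4.482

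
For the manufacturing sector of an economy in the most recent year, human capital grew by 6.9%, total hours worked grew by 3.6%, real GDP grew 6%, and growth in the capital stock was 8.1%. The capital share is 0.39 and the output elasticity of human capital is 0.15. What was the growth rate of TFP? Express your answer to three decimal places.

Labor's share = 1 − 0.39 − 0.15 = 0.46.
The capital stock: 0.39 × 8.1 = 3.159 pp.
Human capital: 0.15 × 6.9 = 1.035 pp.
Total hours worked: 0.46 × 3.6 = 1.656 pp.
TFP growth = 6 − 5.85 = 0.15%.

TFP growth was 0.150%.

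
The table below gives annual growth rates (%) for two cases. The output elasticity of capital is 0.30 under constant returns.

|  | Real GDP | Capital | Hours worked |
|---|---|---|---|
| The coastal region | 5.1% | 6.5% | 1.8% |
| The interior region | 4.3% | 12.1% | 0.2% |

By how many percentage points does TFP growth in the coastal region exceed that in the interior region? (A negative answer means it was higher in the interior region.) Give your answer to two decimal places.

1.36 percentage points

Labor's share = 1 − 0.3 = 0.7.
The coastal region: TFP = 5.1 − 1.95 − 1.26 = 1.89%.
The interior region: TFP = 4.3 − 3.63 − 0.14 = 0.53%.
Difference = 1.89 − (0.53) = 1.36 pp.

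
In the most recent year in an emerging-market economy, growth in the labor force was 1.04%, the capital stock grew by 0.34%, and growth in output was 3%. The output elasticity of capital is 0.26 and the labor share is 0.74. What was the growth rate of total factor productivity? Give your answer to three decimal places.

Labor's share = 1 − 0.26 = 0.74.
The capital stock: 0.26 × 0.34 = 0.0884 pp.
The labor force: 0.74 × 1.04 = 0.7696 pp.
TFP growth = 3 − 0.858 = 2.142%.

Total factor productivity growth was 2.142%.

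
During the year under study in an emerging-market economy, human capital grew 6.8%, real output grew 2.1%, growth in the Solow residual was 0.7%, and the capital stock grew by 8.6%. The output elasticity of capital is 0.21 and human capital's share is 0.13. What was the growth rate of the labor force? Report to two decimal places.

-1.95%

Labor's share = 1 − 0.21 − 0.13 = 0.66.
gY = gA + 0.21×8.6 + 0.13×6.8 + 0.66×g.
0.66×g = 2.1 − 0.7 − 2.69 = -1.29.
g = -1.29 / 0.66 = -1.9545%.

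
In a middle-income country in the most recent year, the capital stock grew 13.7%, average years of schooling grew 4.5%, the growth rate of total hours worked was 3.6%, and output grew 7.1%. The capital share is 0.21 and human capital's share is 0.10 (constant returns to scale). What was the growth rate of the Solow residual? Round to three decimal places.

1.289%

Labor's share = 1 − 0.21 − 0.1 = 0.69.
The capital stock: 0.21 × 13.7 = 2.877 pp.
Average years of schooling: 0.1 × 4.5 = 0.45 pp.
Total hours worked: 0.69 × 3.6 = 2.484 pp.
TFP growth = 7.1 − 5.811 = 1.289%.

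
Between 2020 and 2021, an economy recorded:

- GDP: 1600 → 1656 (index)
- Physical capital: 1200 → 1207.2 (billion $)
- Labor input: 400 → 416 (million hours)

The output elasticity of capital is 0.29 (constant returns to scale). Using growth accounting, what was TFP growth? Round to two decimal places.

0.49%

GDP growth = (1656 − 1600) / 1600 = 3.5%.
Physical capital growth = (1207.2 − 1200) / 1200 = 0.6%.
Labor input growth = (416 − 400) / 400 = 4%.
Labor's share = 1 − 0.29 = 0.71.
Physical capital: 0.29 × 0.6 = 0.174 pp.
Labor input: 0.71 × 4 = 2.84 pp.
TFP growth = 3.5 − 3.014 = 0.486%.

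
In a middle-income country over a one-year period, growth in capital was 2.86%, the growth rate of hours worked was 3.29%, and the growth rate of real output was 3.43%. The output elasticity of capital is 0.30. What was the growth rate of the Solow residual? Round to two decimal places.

Labor's share = 1 − 0.3 = 0.7.
Capital: 0.3 × 2.86 = 0.858 pp.
Hours worked: 0.7 × 3.29 = 2.303 pp.
TFP growth = 3.43 − 3.161 = 0.269%.

0.27%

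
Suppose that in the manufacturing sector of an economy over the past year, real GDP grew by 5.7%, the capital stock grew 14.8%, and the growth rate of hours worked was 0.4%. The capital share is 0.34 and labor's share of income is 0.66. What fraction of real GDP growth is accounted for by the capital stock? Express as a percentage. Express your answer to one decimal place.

88.3%

The capital stock contributed 0.34 × 14.8 = 5.032 pp.
Share of growth = 5.032 / 5.7 × 100 = 88.281%.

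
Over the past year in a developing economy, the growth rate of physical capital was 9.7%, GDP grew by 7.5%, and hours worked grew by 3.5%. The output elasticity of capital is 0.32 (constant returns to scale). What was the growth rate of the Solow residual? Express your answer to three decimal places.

2.016%

Labor's share = 1 − 0.32 = 0.68.
Physical capital: 0.32 × 9.7 = 3.104 pp.
Hours worked: 0.68 × 3.5 = 2.38 pp.
TFP growth = 7.5 − 5.484 = 2.016%.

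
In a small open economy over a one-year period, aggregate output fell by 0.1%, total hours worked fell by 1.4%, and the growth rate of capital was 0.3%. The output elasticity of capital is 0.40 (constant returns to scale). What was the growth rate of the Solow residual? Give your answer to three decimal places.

0.620%

Labor's share = 1 − 0.4 = 0.6.
Capital: 0.4 × 0.3 = 0.12 pp.
Total hours worked: 0.6 × (-1.4) = -0.84 pp.
TFP growth = -0.1 + 0.72 = 0.62%.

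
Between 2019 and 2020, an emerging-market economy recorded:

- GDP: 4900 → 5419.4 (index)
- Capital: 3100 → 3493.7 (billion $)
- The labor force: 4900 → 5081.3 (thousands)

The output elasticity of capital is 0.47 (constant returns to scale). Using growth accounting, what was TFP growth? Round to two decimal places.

GDP growth = (5419.4 − 4900) / 4900 = 10.6%.
Capital growth = (3493.7 − 3100) / 3100 = 12.7%.
The labor force growth = (5081.3 − 4900) / 4900 = 3.7%.
Labor's share = 1 − 0.47 = 0.53.
Capital: 0.47 × 12.7 = 5.969 pp.
The labor force: 0.53 × 3.7 = 1.961 pp.
TFP growth = 10.6 − 7.93 = 2.67%.

TFP growth was 2.67%.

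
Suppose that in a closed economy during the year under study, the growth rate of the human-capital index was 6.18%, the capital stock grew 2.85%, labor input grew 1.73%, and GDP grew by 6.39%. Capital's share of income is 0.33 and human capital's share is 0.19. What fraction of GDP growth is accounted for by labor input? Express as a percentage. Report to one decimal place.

Labor's share = 1 − 0.33 − 0.19 = 0.48.
Labor input contributed 0.48 × 1.73 = 0.8304 pp.
Share of growth = 0.8304 / 6.39 × 100 = 12.995%.

13.0%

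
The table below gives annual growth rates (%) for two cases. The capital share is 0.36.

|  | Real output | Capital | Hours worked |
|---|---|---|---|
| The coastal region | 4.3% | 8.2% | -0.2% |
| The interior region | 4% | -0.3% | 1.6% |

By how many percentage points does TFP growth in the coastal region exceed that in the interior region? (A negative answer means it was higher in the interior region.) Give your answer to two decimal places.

-1.61 percentage points

Labor's share = 1 − 0.36 = 0.64.
The coastal region: TFP = 4.3 − 2.952 + 0.128 = 1.476%.
The interior region: TFP = 4 + 0.108 − 1.024 = 3.084%.
Difference = 1.476 − (3.084) = -1.608 pp.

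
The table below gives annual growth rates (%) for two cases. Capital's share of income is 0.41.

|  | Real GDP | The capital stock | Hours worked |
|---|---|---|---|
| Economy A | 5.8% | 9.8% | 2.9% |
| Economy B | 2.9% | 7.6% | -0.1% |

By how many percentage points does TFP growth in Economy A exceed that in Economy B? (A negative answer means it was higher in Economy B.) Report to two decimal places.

Labor's share = 1 − 0.41 = 0.59.
Economy A: TFP = 5.8 − 4.018 − 1.711 = 0.071%.
Economy B: TFP = 2.9 − 3.116 + 0.059 = -0.157%.
Difference = 0.071 − (-0.157) = 0.228 pp.

0.23 percentage points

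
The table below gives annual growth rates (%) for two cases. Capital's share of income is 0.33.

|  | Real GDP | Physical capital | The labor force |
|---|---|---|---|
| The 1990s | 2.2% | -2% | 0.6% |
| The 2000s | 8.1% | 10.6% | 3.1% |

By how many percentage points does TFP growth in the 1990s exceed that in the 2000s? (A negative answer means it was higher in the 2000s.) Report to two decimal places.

Labor's share = 1 − 0.33 = 0.67.
The 1990s: TFP = 2.2 + 0.66 − 0.402 = 2.458%.
The 2000s: TFP = 8.1 − 3.498 − 2.077 = 2.525%.
Difference = 2.458 − (2.525) = -0.067 pp.

-0.07 percentage points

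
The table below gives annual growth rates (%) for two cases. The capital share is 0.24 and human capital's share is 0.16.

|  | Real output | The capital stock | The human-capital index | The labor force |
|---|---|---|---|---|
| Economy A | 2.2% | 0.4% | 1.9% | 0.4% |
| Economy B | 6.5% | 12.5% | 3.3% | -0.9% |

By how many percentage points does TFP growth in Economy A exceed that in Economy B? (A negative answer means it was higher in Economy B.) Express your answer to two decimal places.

-1.95 percentage points

Labor's share = 1 − 0.24 − 0.16 = 0.6.
Economy A: TFP = 2.2 − 0.096 − 0.304 − 0.24 = 1.56%.
Economy B: TFP = 6.5 − 3 − 0.528 + 0.54 = 3.512%.
Difference = 1.56 − (3.512) = -1.952 pp.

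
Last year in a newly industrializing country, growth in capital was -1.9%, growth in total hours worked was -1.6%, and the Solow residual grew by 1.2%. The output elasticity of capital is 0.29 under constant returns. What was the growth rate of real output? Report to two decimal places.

Labor's share = 1 − 0.29 = 0.71.
Capital: 0.29 × (-1.9) = -0.551 pp.
Total hours worked: 0.71 × (-1.6) = -1.136 pp.
Output growth = 1.2 + (-1.687) = -0.487%.

-0.49%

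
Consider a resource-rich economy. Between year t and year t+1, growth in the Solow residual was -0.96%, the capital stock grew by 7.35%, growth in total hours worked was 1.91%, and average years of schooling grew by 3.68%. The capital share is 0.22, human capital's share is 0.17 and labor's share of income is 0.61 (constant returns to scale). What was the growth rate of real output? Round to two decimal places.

Labor's share = 1 − 0.22 − 0.17 = 0.61.
The capital stock: 0.22 × 7.35 = 1.617 pp.
Average years of schooling: 0.17 × 3.68 = 0.6256 pp.
Total hours worked: 0.61 × 1.91 = 1.1651 pp.
Output growth = -0.96 + 3.4077 = 2.4477%.

Real output grew 2.45%.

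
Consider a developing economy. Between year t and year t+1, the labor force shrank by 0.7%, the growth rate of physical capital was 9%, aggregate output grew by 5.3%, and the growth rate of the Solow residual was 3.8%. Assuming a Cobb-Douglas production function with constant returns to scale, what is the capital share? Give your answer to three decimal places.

gY = gA + α·gK + (1−α)·gL, so gY − gA − gL = α(gK − gL).
5.3 − 3.8 + 0.7 = α × (9 − (-0.7)).
2.2 = 9.7 α, so α = 0.2268.

The capital share is 0.227.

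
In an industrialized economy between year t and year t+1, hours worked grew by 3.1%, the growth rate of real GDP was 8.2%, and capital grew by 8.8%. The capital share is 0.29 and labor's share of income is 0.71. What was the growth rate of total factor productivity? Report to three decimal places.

Labor's share = 1 − 0.29 = 0.71.
Capital: 0.29 × 8.8 = 2.552 pp.
Hours worked: 0.71 × 3.1 = 2.201 pp.
TFP growth = 8.2 − 4.753 = 3.447%.

3.447%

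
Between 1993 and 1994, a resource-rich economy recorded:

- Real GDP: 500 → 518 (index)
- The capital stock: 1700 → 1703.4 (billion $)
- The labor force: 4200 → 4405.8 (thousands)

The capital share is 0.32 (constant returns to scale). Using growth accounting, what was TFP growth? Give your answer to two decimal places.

0.20%

Real GDP growth = (518 − 500) / 500 = 3.6%.
The capital stock growth = (1703.4 − 1700) / 1700 = 0.2%.
The labor force growth = (4405.8 − 4200) / 4200 = 4.9%.
Labor's share = 1 − 0.32 = 0.68.
The capital stock: 0.32 × 0.2 = 0.064 pp.
The labor force: 0.68 × 4.9 = 3.332 pp.
TFP growth = 3.6 − 3.396 = 0.204%.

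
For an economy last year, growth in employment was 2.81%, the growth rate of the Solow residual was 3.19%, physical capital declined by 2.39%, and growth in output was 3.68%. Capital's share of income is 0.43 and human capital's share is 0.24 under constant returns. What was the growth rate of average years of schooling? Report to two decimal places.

Labor's share = 1 − 0.43 − 0.24 = 0.33.
gY = gA + 0.43×(-2.39) + 0.33×2.81 + 0.24×g.
0.24×g = 3.68 − 3.19 + 0.1004 = 0.5904.
g = 0.5904 / 0.24 = 2.46%.

2.46%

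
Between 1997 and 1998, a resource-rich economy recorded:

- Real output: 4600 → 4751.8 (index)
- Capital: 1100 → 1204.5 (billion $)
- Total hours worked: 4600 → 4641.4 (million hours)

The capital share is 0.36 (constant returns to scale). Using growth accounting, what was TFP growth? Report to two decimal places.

-0.70%

Real output growth = (4751.8 − 4600) / 4600 = 3.3%.
Capital growth = (1204.5 − 1100) / 1100 = 9.5%.
Total hours worked growth = (4641.4 − 4600) / 4600 = 0.9%.
Labor's share = 1 − 0.36 = 0.64.
Capital: 0.36 × 9.5 = 3.42 pp.
Total hours worked: 0.64 × 0.9 = 0.576 pp.
TFP growth = 3.3 − 3.996 = -0.696%.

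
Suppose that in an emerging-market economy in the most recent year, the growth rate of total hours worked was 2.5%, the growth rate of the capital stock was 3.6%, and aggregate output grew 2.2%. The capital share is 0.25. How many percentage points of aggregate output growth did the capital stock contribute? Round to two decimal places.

0.90 pp

Contribution = share × growth = 0.25 × 3.6 = 0.9 pp.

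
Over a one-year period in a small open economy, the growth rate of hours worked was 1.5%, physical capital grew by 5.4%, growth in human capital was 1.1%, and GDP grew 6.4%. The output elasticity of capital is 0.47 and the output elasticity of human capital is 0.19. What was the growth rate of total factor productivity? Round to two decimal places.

3.14%

Labor's share = 1 − 0.47 − 0.19 = 0.34.
Physical capital: 0.47 × 5.4 = 2.538 pp.
Human capital: 0.19 × 1.1 = 0.209 pp.
Hours worked: 0.34 × 1.5 = 0.51 pp.
TFP growth = 6.4 − 3.257 = 3.143%.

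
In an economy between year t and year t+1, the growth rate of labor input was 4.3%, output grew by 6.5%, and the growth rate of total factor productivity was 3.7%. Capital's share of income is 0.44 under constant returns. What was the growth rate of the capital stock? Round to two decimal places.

Labor's share = 1 − 0.44 = 0.56.
gY = gA + 0.56×4.3 + 0.44×g.
0.44×g = 6.5 − 3.7 − 2.408 = 0.392.
g = 0.392 / 0.44 = 0.8909%.

0.89%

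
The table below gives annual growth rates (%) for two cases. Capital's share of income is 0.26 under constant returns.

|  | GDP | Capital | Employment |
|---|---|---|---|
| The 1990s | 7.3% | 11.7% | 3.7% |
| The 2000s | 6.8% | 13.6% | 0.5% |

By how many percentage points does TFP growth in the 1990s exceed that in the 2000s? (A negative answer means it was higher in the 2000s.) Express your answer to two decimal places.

Labor's share = 1 − 0.26 = 0.74.
The 1990s: TFP = 7.3 − 3.042 − 2.738 = 1.52%.
The 2000s: TFP = 6.8 − 3.536 − 0.37 = 2.894%.
Difference = 1.52 − (2.894) = -1.374 pp.

-1.37 percentage points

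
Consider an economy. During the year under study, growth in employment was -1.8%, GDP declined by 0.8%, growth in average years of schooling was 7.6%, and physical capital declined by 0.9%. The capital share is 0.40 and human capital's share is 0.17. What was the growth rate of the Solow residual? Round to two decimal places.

Labor's share = 1 − 0.4 − 0.17 = 0.43.
Physical capital: 0.4 × (-0.9) = -0.36 pp.
Average years of schooling: 0.17 × 7.6 = 1.292 pp.
Employment: 0.43 × (-1.8) = -0.774 pp.
TFP growth = -0.8 − 0.158 = -0.958%.

-0.96%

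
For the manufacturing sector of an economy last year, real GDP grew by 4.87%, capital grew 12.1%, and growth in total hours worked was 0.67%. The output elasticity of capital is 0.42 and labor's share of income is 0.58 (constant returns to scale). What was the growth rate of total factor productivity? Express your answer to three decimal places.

Labor's share = 1 − 0.42 = 0.58.
Capital: 0.42 × 12.1 = 5.082 pp.
Total hours worked: 0.58 × 0.67 = 0.3886 pp.
TFP growth = 4.87 − 5.4706 = -0.6006%.

-0.601%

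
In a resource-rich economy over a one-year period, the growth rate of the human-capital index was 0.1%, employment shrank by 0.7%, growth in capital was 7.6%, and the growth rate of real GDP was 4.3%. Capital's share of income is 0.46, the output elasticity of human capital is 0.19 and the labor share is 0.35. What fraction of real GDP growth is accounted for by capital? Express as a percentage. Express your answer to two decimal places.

Capital contributed 0.46 × 7.6 = 3.496 pp.
Share of growth = 3.496 / 4.3 × 100 = 81.3023%.

Capital accounted for 81.30% of growth.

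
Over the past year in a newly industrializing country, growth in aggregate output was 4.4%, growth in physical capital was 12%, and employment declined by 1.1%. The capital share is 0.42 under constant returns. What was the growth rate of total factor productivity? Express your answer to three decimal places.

-0.002%

Labor's share = 1 − 0.42 = 0.58.
Physical capital: 0.42 × 12 = 5.04 pp.
Employment: 0.58 × (-1.1) = -0.638 pp.
TFP growth = 4.4 − 4.402 = -0.002%.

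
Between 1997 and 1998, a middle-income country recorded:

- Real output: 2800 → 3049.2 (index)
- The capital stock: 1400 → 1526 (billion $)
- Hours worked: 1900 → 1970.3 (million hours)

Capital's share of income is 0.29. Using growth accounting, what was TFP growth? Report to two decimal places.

Real output growth = (3049.2 − 2800) / 2800 = 8.9%.
The capital stock growth = (1526 − 1400) / 1400 = 9%.
Hours worked growth = (1970.3 − 1900) / 1900 = 3.7%.
Labor's share = 1 − 0.29 = 0.71.
The capital stock: 0.29 × 9 = 2.61 pp.
Hours worked: 0.71 × 3.7 = 2.627 pp.
TFP growth = 8.9 − 5.237 = 3.663%.

TFP grew 3.66%.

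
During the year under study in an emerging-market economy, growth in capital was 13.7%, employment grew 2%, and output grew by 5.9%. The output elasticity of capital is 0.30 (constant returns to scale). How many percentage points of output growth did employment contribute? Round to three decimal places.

Labor's share = 1 − 0.3 = 0.7.
Contribution = share × growth = 0.7 × 2 = 1.4 pp.

1.400 pp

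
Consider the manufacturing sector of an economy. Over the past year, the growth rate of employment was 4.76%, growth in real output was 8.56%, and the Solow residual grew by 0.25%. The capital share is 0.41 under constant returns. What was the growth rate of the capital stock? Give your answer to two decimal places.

Labor's share = 1 − 0.41 = 0.59.
gY = gA + 0.59×4.76 + 0.41×g.
0.41×g = 8.56 − 0.25 − 2.8084 = 5.5016.
g = 5.5016 / 0.41 = 13.4185%.

13.42%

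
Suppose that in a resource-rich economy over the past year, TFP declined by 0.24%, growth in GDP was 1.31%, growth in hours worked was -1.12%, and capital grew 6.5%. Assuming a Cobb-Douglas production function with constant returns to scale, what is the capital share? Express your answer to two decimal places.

gY = gA + α·gK + (1−α)·gL, so gY − gA − gL = α(gK − gL).
1.31 + 0.24 + 1.12 = α × (6.5 − (-1.12)).
2.67 = 7.62 α, so α = 0.3504.

α = 0.35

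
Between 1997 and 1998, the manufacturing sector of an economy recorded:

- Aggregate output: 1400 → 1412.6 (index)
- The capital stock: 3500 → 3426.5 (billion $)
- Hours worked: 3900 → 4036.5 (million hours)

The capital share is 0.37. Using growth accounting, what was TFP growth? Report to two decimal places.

Aggregate output growth = (1412.6 − 1400) / 1400 = 0.9%.
The capital stock growth = (3426.5 − 3500) / 3500 = -2.1%.
Hours worked growth = (4036.5 − 3900) / 3900 = 3.5%.
Labor's share = 1 − 0.37 = 0.63.
The capital stock: 0.37 × (-2.1) = -0.777 pp.
Hours worked: 0.63 × 3.5 = 2.205 pp.
TFP growth = 0.9 − 1.428 = -0.528%.

-0.53%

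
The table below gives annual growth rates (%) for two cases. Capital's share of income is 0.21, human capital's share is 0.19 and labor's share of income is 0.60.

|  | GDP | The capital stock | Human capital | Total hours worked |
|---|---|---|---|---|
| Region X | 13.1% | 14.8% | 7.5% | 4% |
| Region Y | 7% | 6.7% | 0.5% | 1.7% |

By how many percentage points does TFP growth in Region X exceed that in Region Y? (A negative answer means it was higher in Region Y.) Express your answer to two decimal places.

Labor's share = 1 − 0.21 − 0.19 = 0.6.
Region X: TFP = 13.1 − 3.108 − 1.425 − 2.4 = 6.167%.
Region Y: TFP = 7 − 1.407 − 0.095 − 1.02 = 4.478%.
Difference = 6.167 − (4.478) = 1.689 pp.

1.69 percentage points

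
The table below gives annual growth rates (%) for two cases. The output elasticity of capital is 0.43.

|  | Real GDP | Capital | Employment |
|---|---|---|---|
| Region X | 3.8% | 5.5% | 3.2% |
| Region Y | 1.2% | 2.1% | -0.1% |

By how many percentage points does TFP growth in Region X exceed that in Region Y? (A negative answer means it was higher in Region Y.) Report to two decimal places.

-0.74 percentage points

Labor's share = 1 − 0.43 = 0.57.
Region X: TFP = 3.8 − 2.365 − 1.824 = -0.389%.
Region Y: TFP = 1.2 − 0.903 + 0.057 = 0.354%.
Difference = -0.389 − (0.354) = -0.743 pp.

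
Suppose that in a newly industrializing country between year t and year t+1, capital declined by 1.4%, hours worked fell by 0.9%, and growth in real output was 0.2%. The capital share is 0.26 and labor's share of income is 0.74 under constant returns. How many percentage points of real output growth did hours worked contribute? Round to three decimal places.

Labor's share = 1 − 0.26 = 0.74.
Contribution = share × growth = 0.74 × (-0.9) = -0.666 pp.

-0.666 pp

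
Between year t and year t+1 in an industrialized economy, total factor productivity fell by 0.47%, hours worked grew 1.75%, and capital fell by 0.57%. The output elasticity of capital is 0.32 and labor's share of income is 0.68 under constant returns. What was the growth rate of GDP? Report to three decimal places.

GDP growth was 0.538%.

Labor's share = 1 − 0.32 = 0.68.
Capital: 0.32 × (-0.57) = -0.1824 pp.
Hours worked: 0.68 × 1.75 = 1.19 pp.
Output growth = -0.47 + 1.0076 = 0.5376%.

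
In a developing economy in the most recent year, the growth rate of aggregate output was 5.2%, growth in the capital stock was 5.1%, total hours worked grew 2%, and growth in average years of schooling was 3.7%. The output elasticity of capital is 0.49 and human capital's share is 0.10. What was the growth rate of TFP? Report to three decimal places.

1.511%

Labor's share = 1 − 0.49 − 0.1 = 0.41.
The capital stock: 0.49 × 5.1 = 2.499 pp.
Average years of schooling: 0.1 × 3.7 = 0.37 pp.
Total hours worked: 0.41 × 2 = 0.82 pp.
TFP growth = 5.2 − 3.689 = 1.511%.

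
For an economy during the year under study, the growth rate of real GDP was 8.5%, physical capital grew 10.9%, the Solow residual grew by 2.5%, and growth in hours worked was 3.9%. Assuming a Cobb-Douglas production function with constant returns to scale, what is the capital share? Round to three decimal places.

The capital share is 0.300.

gY = gA + α·gK + (1−α)·gL, so gY − gA − gL = α(gK − gL).
8.5 − 2.5 − 3.9 = α × (10.9 − 3.9).
2.1 = 7 α, so α = 0.3.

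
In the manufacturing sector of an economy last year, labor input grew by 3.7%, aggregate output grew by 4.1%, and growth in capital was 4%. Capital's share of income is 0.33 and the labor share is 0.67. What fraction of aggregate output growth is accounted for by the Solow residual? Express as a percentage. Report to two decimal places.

7.34%

Labor's share = 1 − 0.33 = 0.67.
Capital: 0.33 × 4 = 1.32 pp.
Labor input: 0.67 × 3.7 = 2.479 pp.
TFP growth = 4.1 − 3.799 = 0.301%.
TFP share of growth = 0.301 / 4.1 × 100 = 7.3415%.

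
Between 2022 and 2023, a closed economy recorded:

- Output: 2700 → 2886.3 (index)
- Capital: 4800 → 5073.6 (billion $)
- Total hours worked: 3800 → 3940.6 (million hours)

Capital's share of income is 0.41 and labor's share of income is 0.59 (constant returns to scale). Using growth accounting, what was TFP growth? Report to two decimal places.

2.38%

Output growth = (2886.3 − 2700) / 2700 = 6.9%.
Capital growth = (5073.6 − 4800) / 4800 = 5.7%.
Total hours worked growth = (3940.6 − 3800) / 3800 = 3.7%.
Labor's share = 1 − 0.41 = 0.59.
Capital: 0.41 × 5.7 = 2.337 pp.
Total hours worked: 0.59 × 3.7 = 2.183 pp.
TFP growth = 6.9 − 4.52 = 2.38%.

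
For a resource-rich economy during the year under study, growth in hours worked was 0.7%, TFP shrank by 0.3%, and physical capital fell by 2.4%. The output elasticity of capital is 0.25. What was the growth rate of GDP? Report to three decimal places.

-0.375%

Labor's share = 1 − 0.25 = 0.75.
Physical capital: 0.25 × (-2.4) = -0.6 pp.
Hours worked: 0.75 × 0.7 = 0.525 pp.
Output growth = -0.3 + (-0.075) = -0.375%.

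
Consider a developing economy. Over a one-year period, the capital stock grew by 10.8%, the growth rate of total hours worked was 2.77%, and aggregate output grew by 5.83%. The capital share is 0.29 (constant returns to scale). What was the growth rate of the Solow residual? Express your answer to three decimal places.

0.731%

Labor's share = 1 − 0.29 = 0.71.
The capital stock: 0.29 × 10.8 = 3.132 pp.
Total hours worked: 0.71 × 2.77 = 1.9667 pp.
TFP growth = 5.83 − 5.0987 = 0.7313%.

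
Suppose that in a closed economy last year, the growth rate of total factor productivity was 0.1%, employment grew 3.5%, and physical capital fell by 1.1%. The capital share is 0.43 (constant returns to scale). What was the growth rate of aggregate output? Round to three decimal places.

Labor's share = 1 − 0.43 = 0.57.
Physical capital: 0.43 × (-1.1) = -0.473 pp.
Employment: 0.57 × 3.5 = 1.995 pp.
Output growth = 0.1 + 1.522 = 1.622%.

1.622%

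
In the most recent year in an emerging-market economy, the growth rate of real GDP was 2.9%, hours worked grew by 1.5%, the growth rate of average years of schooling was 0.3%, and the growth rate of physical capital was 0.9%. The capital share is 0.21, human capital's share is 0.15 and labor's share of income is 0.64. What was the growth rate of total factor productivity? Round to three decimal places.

1.706%

Labor's share = 1 − 0.21 − 0.15 = 0.64.
Physical capital: 0.21 × 0.9 = 0.189 pp.
Average years of schooling: 0.15 × 0.3 = 0.045 pp.
Hours worked: 0.64 × 1.5 = 0.96 pp.
TFP growth = 2.9 − 1.194 = 1.706%.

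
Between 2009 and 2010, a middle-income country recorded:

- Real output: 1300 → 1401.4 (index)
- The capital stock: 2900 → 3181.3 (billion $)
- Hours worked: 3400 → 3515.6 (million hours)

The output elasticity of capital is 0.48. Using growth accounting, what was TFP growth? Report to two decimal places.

Real output growth = (1401.4 − 1300) / 1300 = 7.8%.
The capital stock growth = (3181.3 − 2900) / 2900 = 9.7%.
Hours worked growth = (3515.6 − 3400) / 3400 = 3.4%.
Labor's share = 1 − 0.48 = 0.52.
The capital stock: 0.48 × 9.7 = 4.656 pp.
Hours worked: 0.52 × 3.4 = 1.768 pp.
TFP growth = 7.8 − 6.424 = 1.376%.

1.38%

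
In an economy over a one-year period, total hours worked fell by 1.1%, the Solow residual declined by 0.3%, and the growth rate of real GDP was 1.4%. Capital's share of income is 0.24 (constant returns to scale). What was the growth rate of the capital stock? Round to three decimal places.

10.567%

Labor's share = 1 − 0.24 = 0.76.
gY = gA + 0.76×(-1.1) + 0.24×g.
0.24×g = 1.4 + 0.3 + 0.836 = 2.536.
g = 2.536 / 0.24 = 10.56667%.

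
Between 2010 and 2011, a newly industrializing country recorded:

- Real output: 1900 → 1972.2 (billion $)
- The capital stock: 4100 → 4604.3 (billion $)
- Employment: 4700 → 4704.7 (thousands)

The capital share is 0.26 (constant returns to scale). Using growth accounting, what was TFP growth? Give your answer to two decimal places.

0.53%

Real output growth = (1972.2 − 1900) / 1900 = 3.8%.
The capital stock growth = (4604.3 − 4100) / 4100 = 12.3%.
Employment growth = (4704.7 − 4700) / 4700 = 0.1%.
Labor's share = 1 − 0.26 = 0.74.
The capital stock: 0.26 × 12.3 = 3.198 pp.
Employment: 0.74 × 0.1 = 0.074 pp.
TFP growth = 3.8 − 3.272 = 0.528%.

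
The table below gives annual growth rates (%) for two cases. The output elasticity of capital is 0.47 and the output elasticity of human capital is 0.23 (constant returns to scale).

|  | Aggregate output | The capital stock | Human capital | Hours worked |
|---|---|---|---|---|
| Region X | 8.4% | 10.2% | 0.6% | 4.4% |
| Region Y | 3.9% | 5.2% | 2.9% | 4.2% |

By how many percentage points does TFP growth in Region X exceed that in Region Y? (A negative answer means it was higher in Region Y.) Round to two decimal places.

Labor's share = 1 − 0.47 − 0.23 = 0.3.
Region X: TFP = 8.4 − 4.794 − 0.138 − 1.32 = 2.148%.
Region Y: TFP = 3.9 − 2.444 − 0.667 − 1.26 = -0.471%.
Difference = 2.148 − (-0.471) = 2.619 pp.

2.62 percentage points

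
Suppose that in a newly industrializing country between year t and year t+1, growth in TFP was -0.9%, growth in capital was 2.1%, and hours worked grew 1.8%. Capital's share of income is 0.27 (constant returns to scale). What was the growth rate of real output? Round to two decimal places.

Labor's share = 1 − 0.27 = 0.73.
Capital: 0.27 × 2.1 = 0.567 pp.
Hours worked: 0.73 × 1.8 = 1.314 pp.
Output growth = -0.9 + 1.881 = 0.981%.

0.98%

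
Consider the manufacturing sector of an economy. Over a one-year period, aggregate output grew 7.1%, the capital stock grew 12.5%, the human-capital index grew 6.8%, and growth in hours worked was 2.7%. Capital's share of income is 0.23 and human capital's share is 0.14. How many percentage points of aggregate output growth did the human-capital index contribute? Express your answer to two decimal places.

0.95

Contribution = share × growth = 0.14 × 6.8 = 0.952 pp.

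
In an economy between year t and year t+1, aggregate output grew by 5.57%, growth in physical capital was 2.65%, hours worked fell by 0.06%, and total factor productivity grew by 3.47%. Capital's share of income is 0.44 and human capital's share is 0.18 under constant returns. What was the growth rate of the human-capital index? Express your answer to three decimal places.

5.316%

Labor's share = 1 − 0.44 − 0.18 = 0.38.
gY = gA + 0.44×2.65 + 0.38×(-0.06) + 0.18×g.
0.18×g = 5.57 − 3.47 − 1.1432 = 0.9568.
g = 0.9568 / 0.18 = 5.31556%.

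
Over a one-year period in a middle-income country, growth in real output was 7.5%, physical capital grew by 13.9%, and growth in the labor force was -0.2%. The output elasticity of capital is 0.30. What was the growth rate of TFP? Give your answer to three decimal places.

3.470%

Labor's share = 1 − 0.3 = 0.7.
Physical capital: 0.3 × 13.9 = 4.17 pp.
The labor force: 0.7 × (-0.2) = -0.14 pp.
TFP growth = 7.5 − 4.03 = 3.47%.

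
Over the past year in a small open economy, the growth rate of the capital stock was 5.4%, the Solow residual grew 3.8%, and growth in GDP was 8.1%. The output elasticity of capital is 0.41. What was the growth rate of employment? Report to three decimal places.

Labor's share = 1 − 0.41 = 0.59.
gY = gA + 0.41×5.4 + 0.59×g.
0.59×g = 8.1 − 3.8 − 2.214 = 2.086.
g = 2.086 / 0.59 = 3.53559%.

3.536%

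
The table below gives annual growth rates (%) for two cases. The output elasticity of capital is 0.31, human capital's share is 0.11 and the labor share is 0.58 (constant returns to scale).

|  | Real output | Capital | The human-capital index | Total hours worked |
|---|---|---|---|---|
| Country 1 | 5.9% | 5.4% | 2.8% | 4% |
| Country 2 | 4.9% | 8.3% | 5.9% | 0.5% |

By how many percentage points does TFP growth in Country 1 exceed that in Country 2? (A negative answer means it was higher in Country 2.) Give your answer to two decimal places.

Labor's share = 1 − 0.31 − 0.11 = 0.58.
Country 1: TFP = 5.9 − 1.674 − 0.308 − 2.32 = 1.598%.
Country 2: TFP = 4.9 − 2.573 − 0.649 − 0.29 = 1.388%.
Difference = 1.598 − (1.388) = 0.21 pp.

0.21 percentage points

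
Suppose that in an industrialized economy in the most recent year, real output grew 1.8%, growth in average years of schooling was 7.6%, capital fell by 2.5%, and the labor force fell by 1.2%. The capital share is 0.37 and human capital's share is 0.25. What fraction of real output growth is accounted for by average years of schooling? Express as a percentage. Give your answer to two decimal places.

Average years of schooling contributed 0.25 × 7.6 = 1.9 pp.
Share of growth = 1.9 / 1.8 × 100 = 105.5556%.

105.56%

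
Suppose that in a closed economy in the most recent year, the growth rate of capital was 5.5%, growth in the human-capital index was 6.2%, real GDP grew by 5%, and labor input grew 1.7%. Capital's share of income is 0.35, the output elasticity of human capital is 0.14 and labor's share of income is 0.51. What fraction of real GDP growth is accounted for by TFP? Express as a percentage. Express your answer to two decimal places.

Labor's share = 1 − 0.35 − 0.14 = 0.51.
Capital: 0.35 × 5.5 = 1.925 pp.
The human-capital index: 0.14 × 6.2 = 0.868 pp.
Labor input: 0.51 × 1.7 = 0.867 pp.
TFP growth = 5 − 3.66 = 1.34%.
TFP share of growth = 1.34 / 5 × 100 = 26.8%.

26.80%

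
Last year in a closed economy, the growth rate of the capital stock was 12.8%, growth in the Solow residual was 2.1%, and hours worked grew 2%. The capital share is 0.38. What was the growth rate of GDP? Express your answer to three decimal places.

GDP growth was 8.204%.

Labor's share = 1 − 0.38 = 0.62.
The capital stock: 0.38 × 12.8 = 4.864 pp.
Hours worked: 0.62 × 2 = 1.24 pp.
Output growth = 2.1 + 6.104 = 8.204%.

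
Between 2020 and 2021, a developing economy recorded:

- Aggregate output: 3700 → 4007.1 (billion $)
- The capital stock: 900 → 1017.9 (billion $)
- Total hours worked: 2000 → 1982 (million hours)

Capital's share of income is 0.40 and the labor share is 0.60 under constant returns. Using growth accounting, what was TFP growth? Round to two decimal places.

3.60%

Aggregate output growth = (4007.1 − 3700) / 3700 = 8.3%.
The capital stock growth = (1017.9 − 900) / 900 = 13.1%.
Total hours worked growth = (1982 − 2000) / 2000 = -0.9%.
Labor's share = 1 − 0.4 = 0.6.
The capital stock: 0.4 × 13.1 = 5.24 pp.
Total hours worked: 0.6 × (-0.9) = -0.54 pp.
TFP growth = 8.3 − 4.7 = 3.6%.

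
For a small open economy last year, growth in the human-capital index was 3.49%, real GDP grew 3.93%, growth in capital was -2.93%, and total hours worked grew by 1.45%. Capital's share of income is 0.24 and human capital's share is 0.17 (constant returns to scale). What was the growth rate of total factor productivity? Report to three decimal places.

Labor's share = 1 − 0.24 − 0.17 = 0.59.
Capital: 0.24 × (-2.93) = -0.7032 pp.
The human-capital index: 0.17 × 3.49 = 0.5933 pp.
Total hours worked: 0.59 × 1.45 = 0.8555 pp.
TFP growth = 3.93 − 0.7456 = 3.1844%.

Total factor productivity grew 3.184%.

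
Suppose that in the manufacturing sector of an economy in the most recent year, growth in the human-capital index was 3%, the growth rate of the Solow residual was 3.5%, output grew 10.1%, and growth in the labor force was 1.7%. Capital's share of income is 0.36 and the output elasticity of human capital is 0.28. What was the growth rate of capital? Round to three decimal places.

14.300%

Labor's share = 1 − 0.36 − 0.28 = 0.36.
gY = gA + 0.28×3 + 0.36×1.7 + 0.36×g.
0.36×g = 10.1 − 3.5 − 1.452 = 5.148.
g = 5.148 / 0.36 = 14.3%.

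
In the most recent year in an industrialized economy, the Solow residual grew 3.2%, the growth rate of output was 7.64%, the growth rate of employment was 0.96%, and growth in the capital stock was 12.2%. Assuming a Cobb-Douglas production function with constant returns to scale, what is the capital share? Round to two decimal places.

0.31

gY = gA + α·gK + (1−α)·gL, so gY − gA − gL = α(gK − gL).
7.64 − 3.2 − 0.96 = α × (12.2 − 0.96).
3.48 = 11.24 α, so α = 0.3096.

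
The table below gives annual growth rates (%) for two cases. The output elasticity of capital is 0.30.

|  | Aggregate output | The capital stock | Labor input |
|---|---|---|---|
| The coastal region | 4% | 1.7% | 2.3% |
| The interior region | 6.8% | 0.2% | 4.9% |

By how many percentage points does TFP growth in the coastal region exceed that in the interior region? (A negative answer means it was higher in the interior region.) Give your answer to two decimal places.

-1.43 percentage points

Labor's share = 1 − 0.3 = 0.7.
The coastal region: TFP = 4 − 0.51 − 1.61 = 1.88%.
The interior region: TFP = 6.8 − 0.06 − 3.43 = 3.31%.
Difference = 1.88 − (3.31) = -1.43 pp.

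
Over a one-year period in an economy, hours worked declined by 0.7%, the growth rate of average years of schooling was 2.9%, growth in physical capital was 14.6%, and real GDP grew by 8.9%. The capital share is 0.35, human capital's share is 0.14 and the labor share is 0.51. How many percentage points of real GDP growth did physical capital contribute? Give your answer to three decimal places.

Contribution = share × growth = 0.35 × 14.6 = 5.11 pp.

5.110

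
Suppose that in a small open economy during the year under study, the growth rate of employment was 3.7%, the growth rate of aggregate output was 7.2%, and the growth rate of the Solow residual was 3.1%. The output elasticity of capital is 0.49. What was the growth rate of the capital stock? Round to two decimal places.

Labor's share = 1 − 0.49 = 0.51.
gY = gA + 0.51×3.7 + 0.49×g.
0.49×g = 7.2 − 3.1 − 1.887 = 2.213.
g = 2.213 / 0.49 = 4.5163%.

The capital stock grew 4.52%.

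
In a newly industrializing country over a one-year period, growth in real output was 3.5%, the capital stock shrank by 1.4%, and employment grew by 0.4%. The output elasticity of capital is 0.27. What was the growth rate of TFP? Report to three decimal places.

3.586%

Labor's share = 1 − 0.27 = 0.73.
The capital stock: 0.27 × (-1.4) = -0.378 pp.
Employment: 0.73 × 0.4 = 0.292 pp.
TFP growth = 3.5 + 0.086 = 3.586%.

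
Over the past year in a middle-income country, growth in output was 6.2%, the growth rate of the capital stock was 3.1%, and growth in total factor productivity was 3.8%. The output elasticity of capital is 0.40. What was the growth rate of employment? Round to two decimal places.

Labor's share = 1 − 0.4 = 0.6.
gY = gA + 0.4×3.1 + 0.6×g.
0.6×g = 6.2 − 3.8 − 1.24 = 1.16.
g = 1.16 / 0.6 = 1.9333%.

Employment grew 1.93%.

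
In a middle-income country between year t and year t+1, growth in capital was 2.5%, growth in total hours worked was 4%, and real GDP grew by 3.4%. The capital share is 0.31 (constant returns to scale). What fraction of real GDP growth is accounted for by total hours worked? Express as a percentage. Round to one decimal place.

Labor's share = 1 − 0.31 = 0.69.
Total hours worked contributed 0.69 × 4 = 2.76 pp.
Share of growth = 2.76 / 3.4 × 100 = 81.176%.

Total hours worked accounted for 81.2% of growth.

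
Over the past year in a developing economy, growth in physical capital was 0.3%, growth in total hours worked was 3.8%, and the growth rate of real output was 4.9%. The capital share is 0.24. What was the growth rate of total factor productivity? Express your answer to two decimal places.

Labor's share = 1 − 0.24 = 0.76.
Physical capital: 0.24 × 0.3 = 0.072 pp.
Total hours worked: 0.76 × 3.8 = 2.888 pp.
TFP growth = 4.9 − 2.96 = 1.94%.

1.94%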